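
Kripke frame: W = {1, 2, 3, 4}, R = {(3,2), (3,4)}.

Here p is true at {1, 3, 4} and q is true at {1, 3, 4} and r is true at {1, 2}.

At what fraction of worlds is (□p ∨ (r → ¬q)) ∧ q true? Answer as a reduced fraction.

1: □p ∨ (r → ¬q) is T, q is T. ✓
2: □p ∨ (r → ¬q) is T, q is F. ✗
3: □p ∨ (r → ¬q) is T, q is T. ✓
4: □p ∨ (r → ¬q) is T, q is T. ✓
That's 3 of 4 worlds, so 3/4.

3/4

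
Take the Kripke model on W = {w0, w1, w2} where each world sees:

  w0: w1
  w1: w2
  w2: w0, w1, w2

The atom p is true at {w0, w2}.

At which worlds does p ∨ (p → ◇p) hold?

w0: p is T, p → ◇p is F. ✓
w1: p is F, p → ◇p is T. ✓
w2: p is T, p → ◇p is T. ✓

{w0, w1, w2}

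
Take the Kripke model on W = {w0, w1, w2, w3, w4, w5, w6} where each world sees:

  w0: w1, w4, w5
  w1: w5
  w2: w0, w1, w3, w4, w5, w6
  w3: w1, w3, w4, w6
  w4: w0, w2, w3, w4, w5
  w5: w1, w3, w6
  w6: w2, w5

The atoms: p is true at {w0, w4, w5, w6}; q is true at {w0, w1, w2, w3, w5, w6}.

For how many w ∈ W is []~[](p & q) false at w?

4

w0: successors {w1, w4, w5}; ~[](p & q) there: w1:F, w4:T, w5:T. ✗
w1: successors {w5}; ~[](p & q) there: w5:T. ✓
w2: successors {w0, w1, w3, w4, w5, w6}; ~[](p & q) there: w0:T, w1:F, w3:T, w4:T, w5:T, w6:T. ✗
w3: successors {w1, w3, w4, w6}; ~[](p & q) there: w1:F, w3:T, w4:T, w6:T. ✗
w4: successors {w0, w2, w3, w4, w5}; ~[](p & q) there: w0:T, w2:T, w3:T, w4:T, w5:T. ✓
w5: successors {w1, w3, w6}; ~[](p & q) there: w1:F, w3:T, w6:T. ✗
w6: successors {w2, w5}; ~[](p & q) there: w2:T, w5:T. ✓
Satisfying worlds: {w1, w4, w6}.
So []~[](p & q) fails at the other 4 worlds.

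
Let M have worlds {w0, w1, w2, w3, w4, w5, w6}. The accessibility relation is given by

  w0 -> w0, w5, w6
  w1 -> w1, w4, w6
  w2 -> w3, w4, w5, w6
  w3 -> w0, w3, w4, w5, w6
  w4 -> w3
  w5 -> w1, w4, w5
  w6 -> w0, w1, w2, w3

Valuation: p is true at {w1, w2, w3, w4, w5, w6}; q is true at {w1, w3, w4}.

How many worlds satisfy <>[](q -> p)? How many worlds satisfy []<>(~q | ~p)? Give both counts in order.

For <>[](q -> p):
w0: successors {w0, w5, w6}; [](q -> p) there: w0:T, w5:T, w6:T. ✓
w1: successors {w1, w4, w6}; [](q -> p) there: w1:T, w4:T, w6:T. ✓
w2: successors {w3, w4, w5, w6}; [](q -> p) there: w3:T, w4:T, w5:T, w6:T. ✓
w3: successors {w0, w3, w4, w5, w6}; [](q -> p) there: w0:T, w3:T, w4:T, w5:T, w6:T. ✓
w4: successors {w3}; [](q -> p) there: w3:T. ✓
w5: successors {w1, w4, w5}; [](q -> p) there: w1:T, w4:T, w5:T. ✓
w6: successors {w0, w1, w2, w3}; [](q -> p) there: w0:T, w1:T, w2:T, w3:T. ✓
— 7 worlds.
For []<>(~q | ~p):
w0: successors {w0, w5, w6}; <>(~q | ~p) there: w0:T, w5:T, w6:T. ✓
w1: successors {w1, w4, w6}; <>(~q | ~p) there: w1:T, w4:F, w6:T. ✗
w2: successors {w3, w4, w5, w6}; <>(~q | ~p) there: w3:T, w4:F, w5:T, w6:T. ✗
w3: successors {w0, w3, w4, w5, w6}; <>(~q | ~p) there: w0:T, w3:T, w4:F, w5:T, w6:T. ✗
w4: successors {w3}; <>(~q | ~p) there: w3:T. ✓
w5: successors {w1, w4, w5}; <>(~q | ~p) there: w1:T, w4:F, w5:T. ✗
w6: successors {w0, w1, w2, w3}; <>(~q | ~p) there: w0:T, w1:T, w2:T, w3:T. ✓
— 3 worlds.

7 and 3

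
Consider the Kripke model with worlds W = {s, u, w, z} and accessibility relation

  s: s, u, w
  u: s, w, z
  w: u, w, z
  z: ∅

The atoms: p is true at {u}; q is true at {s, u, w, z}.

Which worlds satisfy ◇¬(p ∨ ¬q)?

s: successors {s, u, w}; ¬(p ∨ ¬q) there: s:T, u:F, w:T. ✓
u: successors {s, w, z}; ¬(p ∨ ¬q) there: s:T, w:T, z:T. ✓
w: successors {u, w, z}; ¬(p ∨ ¬q) there: u:F, w:T, z:T. ✓
z: no successors, so ◇¬(p ∨ ¬q) fails. ✗

{s, u, w}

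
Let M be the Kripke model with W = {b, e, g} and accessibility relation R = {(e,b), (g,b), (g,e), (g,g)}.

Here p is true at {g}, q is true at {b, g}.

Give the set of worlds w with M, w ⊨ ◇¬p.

b: no successors, so ◇¬p fails. ✗
e: successors {b}; ¬p there: b:T. ✓
g: successors {b, e, g}; ¬p there: b:T, e:T, g:F. ✓

{e, g}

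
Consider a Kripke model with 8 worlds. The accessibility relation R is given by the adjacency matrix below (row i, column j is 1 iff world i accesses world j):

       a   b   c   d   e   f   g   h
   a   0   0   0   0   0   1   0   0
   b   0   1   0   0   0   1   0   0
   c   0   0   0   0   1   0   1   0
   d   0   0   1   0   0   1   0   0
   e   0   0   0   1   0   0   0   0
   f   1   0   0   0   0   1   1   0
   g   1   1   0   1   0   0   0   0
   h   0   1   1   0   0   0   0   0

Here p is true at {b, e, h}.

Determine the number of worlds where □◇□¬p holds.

8

a: successors {f}; ◇□¬p there: f:T. ✓
b: successors {b, f}; ◇□¬p there: b:T, f:T. ✓
c: successors {e, g}; ◇□¬p there: e:T, g:T. ✓
d: successors {c, f}; ◇□¬p there: c:T, f:T. ✓
e: successors {d}; ◇□¬p there: d:T. ✓
f: successors {a, f, g}; ◇□¬p there: a:T, f:T, g:T. ✓
g: successors {a, b, d}; ◇□¬p there: a:T, b:T, d:T. ✓
h: successors {b, c}; ◇□¬p there: b:T, c:T. ✓
Satisfying worlds: {a, b, c, d, e, f, g, h}.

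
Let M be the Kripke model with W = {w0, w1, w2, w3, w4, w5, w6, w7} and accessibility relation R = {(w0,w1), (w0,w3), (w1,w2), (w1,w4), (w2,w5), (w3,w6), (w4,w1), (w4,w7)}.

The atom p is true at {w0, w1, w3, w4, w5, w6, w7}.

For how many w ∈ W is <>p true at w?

5

w0: successors {w1, w3}; p there: w1:T, w3:T. ✓
w1: successors {w2, w4}; p there: w2:F, w4:T. ✓
w2: successors {w5}; p there: w5:T. ✓
w3: successors {w6}; p there: w6:T. ✓
w4: successors {w1, w7}; p there: w1:T, w7:T. ✓
w5: no successors, so <>p fails. ✗
w6: no successors, so <>p fails. ✗
w7: no successors, so <>p fails. ✗
Satisfying worlds: {w0, w1, w2, w3, w4}.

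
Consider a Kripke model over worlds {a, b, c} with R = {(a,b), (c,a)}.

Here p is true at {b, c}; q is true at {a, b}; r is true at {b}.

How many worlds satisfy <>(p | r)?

1

a: successors {b}; p | r there: b:T. ✓
b: no successors, so <>(p | r) fails. ✗
c: successors {a}; p | r there: a:F. ✗
Satisfying worlds: {a}.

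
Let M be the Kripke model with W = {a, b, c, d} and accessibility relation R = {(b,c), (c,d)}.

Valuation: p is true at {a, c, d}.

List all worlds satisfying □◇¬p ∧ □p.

{a, d}

a: □◇¬p is T, □p is T. ✓
b: □◇¬p is F, □p is T. ✗
c: □◇¬p is F, □p is T. ✗
d: □◇¬p is T, □p is T. ✓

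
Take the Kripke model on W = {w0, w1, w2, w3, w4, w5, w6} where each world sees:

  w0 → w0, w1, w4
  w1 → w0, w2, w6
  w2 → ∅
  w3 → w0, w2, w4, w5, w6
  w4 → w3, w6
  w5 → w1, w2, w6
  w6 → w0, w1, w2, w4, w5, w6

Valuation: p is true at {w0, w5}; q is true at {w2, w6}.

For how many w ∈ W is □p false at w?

w0: successors {w0, w1, w4}; p there: w0:T, w1:F, w4:F. ✗
w1: successors {w0, w2, w6}; p there: w0:T, w2:F, w6:F. ✗
w2: no successors, so □p holds vacuously. ✓
w3: successors {w0, w2, w4, w5, w6}; p there: w0:T, w2:F, w4:F, w5:T, w6:F. ✗
w4: successors {w3, w6}; p there: w3:F, w6:F. ✗
w5: successors {w1, w2, w6}; p there: w1:F, w2:F, w6:F. ✗
w6: successors {w0, w1, w2, w4, w5, w6}; p there: w0:T, w1:F, w2:F, w4:F, w5:T, w6:F. ✗
Satisfying worlds: {w2}.
So □p fails at the other 6 worlds.

6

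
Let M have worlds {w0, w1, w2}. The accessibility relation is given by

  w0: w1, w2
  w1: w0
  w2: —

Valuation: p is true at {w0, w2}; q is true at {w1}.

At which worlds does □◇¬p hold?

{w1, w2}

w0: successors {w1, w2}; ◇¬p there: w1:F, w2:F. ✗
w1: successors {w0}; ◇¬p there: w0:T. ✓
w2: no successors, so □◇¬p holds vacuously. ✓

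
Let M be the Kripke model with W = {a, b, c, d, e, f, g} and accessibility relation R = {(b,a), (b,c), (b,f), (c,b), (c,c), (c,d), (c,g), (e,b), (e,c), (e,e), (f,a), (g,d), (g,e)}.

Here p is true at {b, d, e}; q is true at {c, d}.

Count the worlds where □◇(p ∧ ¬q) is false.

a: no successors, so □◇(p ∧ ¬q) holds vacuously. ✓
b: successors {a, c, f}; ◇(p ∧ ¬q) there: a:F, c:T, f:F. ✗
c: successors {b, c, d, g}; ◇(p ∧ ¬q) there: b:F, c:T, d:F, g:T. ✗
d: no successors, so □◇(p ∧ ¬q) holds vacuously. ✓
e: successors {b, c, e}; ◇(p ∧ ¬q) there: b:F, c:T, e:T. ✗
f: successors {a}; ◇(p ∧ ¬q) there: a:F. ✗
g: successors {d, e}; ◇(p ∧ ¬q) there: d:F, e:T. ✗
Satisfying worlds: {a, d}.
So □◇(p ∧ ¬q) fails at the other 5 worlds.

5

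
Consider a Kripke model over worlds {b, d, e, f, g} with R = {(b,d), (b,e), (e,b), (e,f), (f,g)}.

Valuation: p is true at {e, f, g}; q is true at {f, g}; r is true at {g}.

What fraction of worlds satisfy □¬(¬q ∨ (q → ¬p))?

3/5

b: successors {d, e}; ¬(¬q ∨ (q → ¬p)) there: d:F, e:F. ✗
d: no successors, so □¬(¬q ∨ (q → ¬p)) holds vacuously. ✓
e: successors {b, f}; ¬(¬q ∨ (q → ¬p)) there: b:F, f:T. ✗
f: successors {g}; ¬(¬q ∨ (q → ¬p)) there: g:T. ✓
g: no successors, so □¬(¬q ∨ (q → ¬p)) holds vacuously. ✓
That's 3 of 5 worlds, so 3/5.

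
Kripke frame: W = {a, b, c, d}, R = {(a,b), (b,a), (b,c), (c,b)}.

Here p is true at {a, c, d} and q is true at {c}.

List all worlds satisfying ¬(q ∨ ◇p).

a: q ∨ ◇p is F. ✓
b: q ∨ ◇p is T. ✗
c: q ∨ ◇p is T. ✗
d: q ∨ ◇p is F. ✓

{a, d}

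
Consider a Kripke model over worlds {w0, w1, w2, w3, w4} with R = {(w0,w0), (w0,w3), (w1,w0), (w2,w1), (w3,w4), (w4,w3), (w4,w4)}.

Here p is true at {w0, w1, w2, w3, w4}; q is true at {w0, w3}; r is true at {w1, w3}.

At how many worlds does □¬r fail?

3

w0: successors {w0, w3}; ¬r there: w0:T, w3:F. ✗
w1: successors {w0}; ¬r there: w0:T. ✓
w2: successors {w1}; ¬r there: w1:F. ✗
w3: successors {w4}; ¬r there: w4:T. ✓
w4: successors {w3, w4}; ¬r there: w3:F, w4:T. ✗
Satisfying worlds: {w1, w3}.
So □¬r fails at the other 3 worlds.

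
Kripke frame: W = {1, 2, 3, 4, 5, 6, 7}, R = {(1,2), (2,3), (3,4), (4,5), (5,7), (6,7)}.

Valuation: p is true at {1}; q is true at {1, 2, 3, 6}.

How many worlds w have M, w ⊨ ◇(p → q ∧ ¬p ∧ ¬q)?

1: successors {2}; p → q ∧ ¬p ∧ ¬q there: 2:T. ✓
2: successors {3}; p → q ∧ ¬p ∧ ¬q there: 3:T. ✓
3: successors {4}; p → q ∧ ¬p ∧ ¬q there: 4:T. ✓
4: successors {5}; p → q ∧ ¬p ∧ ¬q there: 5:T. ✓
5: successors {7}; p → q ∧ ¬p ∧ ¬q there: 7:T. ✓
6: successors {7}; p → q ∧ ¬p ∧ ¬q there: 7:T. ✓
7: no successors, so ◇(p → q ∧ ¬p ∧ ¬q) fails. ✗
Satisfying worlds: {1, 2, 3, 4, 5, 6}.

6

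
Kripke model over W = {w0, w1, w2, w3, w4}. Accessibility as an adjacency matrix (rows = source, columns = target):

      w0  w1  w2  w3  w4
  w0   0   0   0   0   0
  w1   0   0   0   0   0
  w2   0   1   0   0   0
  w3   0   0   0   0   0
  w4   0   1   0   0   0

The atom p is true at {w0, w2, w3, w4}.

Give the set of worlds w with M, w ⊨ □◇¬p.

{w0, w1, w3}

w0: no successors, so □◇¬p holds vacuously. ✓
w1: no successors, so □◇¬p holds vacuously. ✓
w2: successors {w1}; ◇¬p there: w1:F. ✗
w3: no successors, so □◇¬p holds vacuously. ✓
w4: successors {w1}; ◇¬p there: w1:F. ✗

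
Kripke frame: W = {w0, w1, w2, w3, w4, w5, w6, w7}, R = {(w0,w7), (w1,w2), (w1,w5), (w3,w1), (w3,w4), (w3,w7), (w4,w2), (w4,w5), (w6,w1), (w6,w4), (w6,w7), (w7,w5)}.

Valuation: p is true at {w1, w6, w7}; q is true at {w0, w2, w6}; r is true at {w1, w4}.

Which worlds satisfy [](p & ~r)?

{w0, w2, w5}

w0: successors {w7}; p & ~r there: w7:T. ✓
w1: successors {w2, w5}; p & ~r there: w2:F, w5:F. ✗
w2: no successors, so [](p & ~r) holds vacuously. ✓
w3: successors {w1, w4, w7}; p & ~r there: w1:F, w4:F, w7:T. ✗
w4: successors {w2, w5}; p & ~r there: w2:F, w5:F. ✗
w5: no successors, so [](p & ~r) holds vacuously. ✓
w6: successors {w1, w4, w7}; p & ~r there: w1:F, w4:F, w7:T. ✗
w7: successors {w5}; p & ~r there: w5:F. ✗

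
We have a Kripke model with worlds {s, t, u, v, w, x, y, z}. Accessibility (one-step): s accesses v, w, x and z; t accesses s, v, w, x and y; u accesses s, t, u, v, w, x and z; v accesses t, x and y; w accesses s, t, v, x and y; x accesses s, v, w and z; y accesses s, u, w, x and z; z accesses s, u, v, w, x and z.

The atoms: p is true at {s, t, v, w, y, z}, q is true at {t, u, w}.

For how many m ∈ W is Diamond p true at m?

s: successors {v, w, x, z}; p there: v:T, w:T, x:F, z:T. ✓
t: successors {s, v, w, x, y}; p there: s:T, v:T, w:T, x:F, y:T. ✓
u: successors {s, t, u, v, w, x, z}; p there: s:T, t:T, u:F, v:T, w:T, x:F, z:T. ✓
v: successors {t, x, y}; p there: t:T, x:F, y:T. ✓
w: successors {s, t, v, x, y}; p there: s:T, t:T, v:T, x:F, y:T. ✓
x: successors {s, v, w, z}; p there: s:T, v:T, w:T, z:T. ✓
y: successors {s, u, w, x, z}; p there: s:T, u:F, w:T, x:F, z:T. ✓
z: successors {s, u, v, w, x, z}; p there: s:T, u:F, v:T, w:T, x:F, z:T. ✓
Satisfying worlds: {s, t, u, v, w, x, y, z}.

8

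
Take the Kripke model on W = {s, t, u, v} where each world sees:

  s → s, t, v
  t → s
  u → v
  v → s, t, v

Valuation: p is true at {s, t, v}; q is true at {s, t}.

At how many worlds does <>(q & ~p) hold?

0

s: successors {s, t, v}; q & ~p there: s:F, t:F, v:F. ✗
t: successors {s}; q & ~p there: s:F. ✗
u: successors {v}; q & ~p there: v:F. ✗
v: successors {s, t, v}; q & ~p there: s:F, t:F, v:F. ✗
Satisfying worlds: ∅.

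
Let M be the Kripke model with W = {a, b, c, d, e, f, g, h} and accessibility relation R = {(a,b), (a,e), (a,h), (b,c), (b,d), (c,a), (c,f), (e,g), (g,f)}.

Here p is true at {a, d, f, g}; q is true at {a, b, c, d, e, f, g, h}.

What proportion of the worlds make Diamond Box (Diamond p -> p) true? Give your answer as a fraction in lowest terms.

a: successors {b, e, h}; Box (Diamond p -> p) there: b:F, e:T, h:T. ✓
b: successors {c, d}; Box (Diamond p -> p) there: c:T, d:T. ✓
c: successors {a, f}; Box (Diamond p -> p) there: a:F, f:T. ✓
d: no successors, so Diamond Box (Diamond p -> p) fails. ✗
e: successors {g}; Box (Diamond p -> p) there: g:T. ✓
f: no successors, so Diamond Box (Diamond p -> p) fails. ✗
g: successors {f}; Box (Diamond p -> p) there: f:T. ✓
h: no successors, so Diamond Box (Diamond p -> p) fails. ✗
That's 5 of 8 worlds, so 5/8.

5/8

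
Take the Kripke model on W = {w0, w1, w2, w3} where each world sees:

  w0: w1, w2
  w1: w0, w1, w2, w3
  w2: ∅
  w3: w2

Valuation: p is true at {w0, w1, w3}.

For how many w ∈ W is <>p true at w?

2

w0: successors {w1, w2}; p there: w1:T, w2:F. ✓
w1: successors {w0, w1, w2, w3}; p there: w0:T, w1:T, w2:F, w3:T. ✓
w2: no successors, so <>p fails. ✗
w3: successors {w2}; p there: w2:F. ✗
Satisfying worlds: {w0, w1}.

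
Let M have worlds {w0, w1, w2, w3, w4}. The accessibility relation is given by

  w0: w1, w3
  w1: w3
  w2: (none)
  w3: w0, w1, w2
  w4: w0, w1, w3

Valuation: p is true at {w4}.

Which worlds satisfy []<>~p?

w0: successors {w1, w3}; <>~p there: w1:T, w3:T. ✓
w1: successors {w3}; <>~p there: w3:T. ✓
w2: no successors, so []<>~p holds vacuously. ✓
w3: successors {w0, w1, w2}; <>~p there: w0:T, w1:T, w2:F. ✗
w4: successors {w0, w1, w3}; <>~p there: w0:T, w1:T, w3:T. ✓

{w0, w1, w2, w4}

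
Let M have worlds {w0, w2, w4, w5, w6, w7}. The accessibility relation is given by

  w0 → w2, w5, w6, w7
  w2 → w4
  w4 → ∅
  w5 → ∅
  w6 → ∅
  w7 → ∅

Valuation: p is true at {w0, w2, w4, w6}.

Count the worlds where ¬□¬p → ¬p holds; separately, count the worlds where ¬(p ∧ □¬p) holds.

4 and 4

For ¬□¬p → ¬p:
w0: ¬□¬p is T, ¬p is F. ✗
w2: ¬□¬p is T, ¬p is F. ✗
w4: ¬□¬p is F, ¬p is F. ✓
w5: ¬□¬p is F, ¬p is T. ✓
w6: ¬□¬p is F, ¬p is F. ✓
w7: ¬□¬p is F, ¬p is T. ✓
— 4 worlds.
For ¬(p ∧ □¬p):
w0: p ∧ □¬p is F. ✓
w2: p ∧ □¬p is F. ✓
w4: p ∧ □¬p is T. ✗
w5: p ∧ □¬p is F. ✓
w6: p ∧ □¬p is T. ✗
w7: p ∧ □¬p is F. ✓
— 4 worlds.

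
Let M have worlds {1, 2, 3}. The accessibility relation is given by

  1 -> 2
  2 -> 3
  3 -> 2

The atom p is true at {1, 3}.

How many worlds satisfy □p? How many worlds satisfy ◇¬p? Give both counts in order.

For □p:
1: successors {2}; p there: 2:F. ✗
2: successors {3}; p there: 3:T. ✓
3: successors {2}; p there: 2:F. ✗
— 1 world.
For ◇¬p:
1: successors {2}; ¬p there: 2:T. ✓
2: successors {3}; ¬p there: 3:F. ✗
3: successors {2}; ¬p there: 2:T. ✓
— 2 worlds.

1 and 2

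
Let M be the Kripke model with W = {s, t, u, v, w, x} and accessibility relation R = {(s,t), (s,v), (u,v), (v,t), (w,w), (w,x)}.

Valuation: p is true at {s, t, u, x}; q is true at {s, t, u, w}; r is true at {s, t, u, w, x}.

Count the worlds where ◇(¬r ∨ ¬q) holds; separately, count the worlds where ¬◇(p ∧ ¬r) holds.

For ◇(¬r ∨ ¬q):
s: successors {t, v}; ¬r ∨ ¬q there: t:F, v:T. ✓
t: no successors, so ◇(¬r ∨ ¬q) fails. ✗
u: successors {v}; ¬r ∨ ¬q there: v:T. ✓
v: successors {t}; ¬r ∨ ¬q there: t:F. ✗
w: successors {w, x}; ¬r ∨ ¬q there: w:F, x:T. ✓
x: no successors, so ◇(¬r ∨ ¬q) fails. ✗
— 3 worlds.
For ¬◇(p ∧ ¬r):
s: ◇(p ∧ ¬r) is F. ✓
t: ◇(p ∧ ¬r) is F. ✓
u: ◇(p ∧ ¬r) is F. ✓
v: ◇(p ∧ ¬r) is F. ✓
w: ◇(p ∧ ¬r) is F. ✓
x: ◇(p ∧ ¬r) is F. ✓
— 6 worlds.

3 and 6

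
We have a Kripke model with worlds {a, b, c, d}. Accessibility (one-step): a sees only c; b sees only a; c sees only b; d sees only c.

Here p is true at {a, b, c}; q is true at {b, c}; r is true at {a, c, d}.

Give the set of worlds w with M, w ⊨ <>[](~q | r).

{b, c}

a: successors {c}; [](~q | r) there: c:F. ✗
b: successors {a}; [](~q | r) there: a:T. ✓
c: successors {b}; [](~q | r) there: b:T. ✓
d: successors {c}; [](~q | r) there: c:F. ✗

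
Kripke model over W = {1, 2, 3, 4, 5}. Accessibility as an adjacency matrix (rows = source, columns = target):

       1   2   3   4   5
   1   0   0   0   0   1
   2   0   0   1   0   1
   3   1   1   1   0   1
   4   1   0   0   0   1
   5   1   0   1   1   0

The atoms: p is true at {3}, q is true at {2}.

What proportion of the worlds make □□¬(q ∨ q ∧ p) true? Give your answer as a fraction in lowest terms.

1: successors {5}; □¬(q ∨ q ∧ p) there: 5:T. ✓
2: successors {3, 5}; □¬(q ∨ q ∧ p) there: 3:F, 5:T. ✗
3: successors {1, 2, 3, 5}; □¬(q ∨ q ∧ p) there: 1:T, 2:T, 3:F, 5:T. ✗
4: successors {1, 5}; □¬(q ∨ q ∧ p) there: 1:T, 5:T. ✓
5: successors {1, 3, 4}; □¬(q ∨ q ∧ p) there: 1:T, 3:F, 4:T. ✗
That's 2 of 5 worlds, so 2/5.

2/5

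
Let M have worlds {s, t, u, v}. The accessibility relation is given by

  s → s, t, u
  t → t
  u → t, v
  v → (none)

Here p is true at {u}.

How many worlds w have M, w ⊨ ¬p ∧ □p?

1

s: ¬p is T, □p is F. ✗
t: ¬p is T, □p is F. ✗
u: ¬p is F, □p is F. ✗
v: ¬p is T, □p is T. ✓
Satisfying worlds: {v}.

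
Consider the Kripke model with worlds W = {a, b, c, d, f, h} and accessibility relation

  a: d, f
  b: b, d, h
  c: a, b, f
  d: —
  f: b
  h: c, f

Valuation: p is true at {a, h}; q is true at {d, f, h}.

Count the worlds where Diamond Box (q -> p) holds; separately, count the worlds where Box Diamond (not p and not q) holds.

For Diamond Box (q -> p):
a: successors {d, f}; Box (q -> p) there: d:T, f:T. ✓
b: successors {b, d, h}; Box (q -> p) there: b:F, d:T, h:F. ✓
c: successors {a, b, f}; Box (q -> p) there: a:F, b:F, f:T. ✓
d: no successors, so Diamond Box (q -> p) fails. ✗
f: successors {b}; Box (q -> p) there: b:F. ✗
h: successors {c, f}; Box (q -> p) there: c:F, f:T. ✓
— 4 worlds.
For Box Diamond (not p and not q):
a: successors {d, f}; Diamond (not p and not q) there: d:F, f:T. ✗
b: successors {b, d, h}; Diamond (not p and not q) there: b:T, d:F, h:T. ✗
c: successors {a, b, f}; Diamond (not p and not q) there: a:F, b:T, f:T. ✗
d: no successors, so Box Diamond (not p and not q) holds vacuously. ✓
f: successors {b}; Diamond (not p and not q) there: b:T. ✓
h: successors {c, f}; Diamond (not p and not q) there: c:T, f:T. ✓
— 3 worlds.

4 and 3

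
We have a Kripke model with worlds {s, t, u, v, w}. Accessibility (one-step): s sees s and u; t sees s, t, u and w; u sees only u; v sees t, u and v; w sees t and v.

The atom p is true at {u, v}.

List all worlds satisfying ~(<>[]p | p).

s: <>[]p | p is T. ✗
t: <>[]p | p is T. ✗
u: <>[]p | p is T. ✗
v: <>[]p | p is T. ✗
w: <>[]p | p is F. ✓

{w}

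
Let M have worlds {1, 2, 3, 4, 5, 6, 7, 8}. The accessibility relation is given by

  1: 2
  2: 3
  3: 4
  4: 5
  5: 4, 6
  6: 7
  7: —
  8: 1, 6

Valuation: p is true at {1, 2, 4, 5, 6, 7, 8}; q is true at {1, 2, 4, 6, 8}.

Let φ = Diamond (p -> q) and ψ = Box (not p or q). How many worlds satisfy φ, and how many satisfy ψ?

For Diamond (p -> q):
1: successors {2}; p -> q there: 2:T. ✓
2: successors {3}; p -> q there: 3:T. ✓
3: successors {4}; p -> q there: 4:T. ✓
4: successors {5}; p -> q there: 5:F. ✗
5: successors {4, 6}; p -> q there: 4:T, 6:T. ✓
6: successors {7}; p -> q there: 7:F. ✗
7: no successors, so Diamond (p -> q) fails. ✗
8: successors {1, 6}; p -> q there: 1:T, 6:T. ✓
— 5 worlds.
For Box (not p or q):
1: successors {2}; not p or q there: 2:T. ✓
2: successors {3}; not p or q there: 3:T. ✓
3: successors {4}; not p or q there: 4:T. ✓
4: successors {5}; not p or q there: 5:F. ✗
5: successors {4, 6}; not p or q there: 4:T, 6:T. ✓
6: successors {7}; not p or q there: 7:F. ✗
7: no successors, so Box (not p or q) holds vacuously. ✓
8: successors {1, 6}; not p or q there: 1:T, 6:T. ✓
— 6 worlds.

5 and 6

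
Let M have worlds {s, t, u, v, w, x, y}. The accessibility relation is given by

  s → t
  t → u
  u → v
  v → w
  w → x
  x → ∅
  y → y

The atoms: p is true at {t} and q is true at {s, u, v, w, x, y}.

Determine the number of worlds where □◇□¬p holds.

s: successors {t}; ◇□¬p there: t:T. ✓
t: successors {u}; ◇□¬p there: u:T. ✓
u: successors {v}; ◇□¬p there: v:T. ✓
v: successors {w}; ◇□¬p there: w:T. ✓
w: successors {x}; ◇□¬p there: x:F. ✗
x: no successors, so □◇□¬p holds vacuously. ✓
y: successors {y}; ◇□¬p there: y:T. ✓
Satisfying worlds: {s, t, u, v, x, y}.

6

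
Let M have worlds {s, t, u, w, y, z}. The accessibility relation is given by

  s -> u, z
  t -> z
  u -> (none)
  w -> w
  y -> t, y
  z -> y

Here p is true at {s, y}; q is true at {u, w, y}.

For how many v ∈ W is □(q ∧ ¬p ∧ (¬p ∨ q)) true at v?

2

s: successors {u, z}; q ∧ ¬p ∧ (¬p ∨ q) there: u:T, z:F. ✗
t: successors {z}; q ∧ ¬p ∧ (¬p ∨ q) there: z:F. ✗
u: no successors, so □(q ∧ ¬p ∧ (¬p ∨ q)) holds vacuously. ✓
w: successors {w}; q ∧ ¬p ∧ (¬p ∨ q) there: w:T. ✓
y: successors {t, y}; q ∧ ¬p ∧ (¬p ∨ q) there: t:F, y:F. ✗
z: successors {y}; q ∧ ¬p ∧ (¬p ∨ q) there: y:F. ✗
Satisfying worlds: {u, w}.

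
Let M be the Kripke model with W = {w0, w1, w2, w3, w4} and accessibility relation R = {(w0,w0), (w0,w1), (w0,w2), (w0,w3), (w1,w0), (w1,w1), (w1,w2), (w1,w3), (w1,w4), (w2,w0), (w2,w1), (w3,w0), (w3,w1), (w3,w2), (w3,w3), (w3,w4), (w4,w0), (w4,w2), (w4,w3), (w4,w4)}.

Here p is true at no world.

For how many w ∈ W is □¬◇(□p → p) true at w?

0

w0: successors {w0, w1, w2, w3}; ¬◇(□p → p) there: w0:F, w1:F, w2:F, w3:F. ✗
w1: successors {w0, w1, w2, w3, w4}; ¬◇(□p → p) there: w0:F, w1:F, w2:F, w3:F, w4:F. ✗
w2: successors {w0, w1}; ¬◇(□p → p) there: w0:F, w1:F. ✗
w3: successors {w0, w1, w2, w3, w4}; ¬◇(□p → p) there: w0:F, w1:F, w2:F, w3:F, w4:F. ✗
w4: successors {w0, w2, w3, w4}; ¬◇(□p → p) there: w0:F, w2:F, w3:F, w4:F. ✗
Satisfying worlds: ∅.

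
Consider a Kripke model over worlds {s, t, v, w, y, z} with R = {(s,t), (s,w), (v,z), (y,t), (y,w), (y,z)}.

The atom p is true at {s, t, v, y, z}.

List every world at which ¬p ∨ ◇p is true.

s: ¬p is F, ◇p is T. ✓
t: ¬p is F, ◇p is F. ✗
v: ¬p is F, ◇p is T. ✓
w: ¬p is T, ◇p is F. ✓
y: ¬p is F, ◇p is T. ✓
z: ¬p is F, ◇p is F. ✗

{s, v, w, y}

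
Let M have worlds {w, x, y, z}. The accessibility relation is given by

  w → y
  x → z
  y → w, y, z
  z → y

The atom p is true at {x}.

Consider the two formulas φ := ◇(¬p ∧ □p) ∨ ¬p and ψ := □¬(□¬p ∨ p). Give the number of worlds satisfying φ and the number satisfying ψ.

3 and 0

For ◇(¬p ∧ □p) ∨ ¬p:
w: ◇(¬p ∧ □p) is F, ¬p is T. ✓
x: ◇(¬p ∧ □p) is F, ¬p is F. ✗
y: ◇(¬p ∧ □p) is F, ¬p is T. ✓
z: ◇(¬p ∧ □p) is F, ¬p is T. ✓
— 3 worlds.
For □¬(□¬p ∨ p):
w: successors {y}; ¬(□¬p ∨ p) there: y:F. ✗
x: successors {z}; ¬(□¬p ∨ p) there: z:F. ✗
y: successors {w, y, z}; ¬(□¬p ∨ p) there: w:F, y:F, z:F. ✗
z: successors {y}; ¬(□¬p ∨ p) there: y:F. ✗
— 0 worlds.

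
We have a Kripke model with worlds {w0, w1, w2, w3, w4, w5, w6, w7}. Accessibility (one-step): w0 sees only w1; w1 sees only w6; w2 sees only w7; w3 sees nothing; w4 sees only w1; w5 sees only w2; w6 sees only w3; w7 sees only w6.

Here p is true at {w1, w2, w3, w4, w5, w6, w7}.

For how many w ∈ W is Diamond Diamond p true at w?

w0: successors {w1}; Diamond p there: w1:T. ✓
w1: successors {w6}; Diamond p there: w6:T. ✓
w2: successors {w7}; Diamond p there: w7:T. ✓
w3: no successors, so Diamond Diamond p fails. ✗
w4: successors {w1}; Diamond p there: w1:T. ✓
w5: successors {w2}; Diamond p there: w2:T. ✓
w6: successors {w3}; Diamond p there: w3:F. ✗
w7: successors {w6}; Diamond p there: w6:T. ✓
Satisfying worlds: {w0, w1, w2, w4, w5, w7}.

6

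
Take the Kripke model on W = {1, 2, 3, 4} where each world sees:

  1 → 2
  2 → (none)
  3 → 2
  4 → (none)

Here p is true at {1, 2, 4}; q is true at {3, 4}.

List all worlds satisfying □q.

{2, 4}

1: successors {2}; q there: 2:F. ✗
2: no successors, so □q holds vacuously. ✓
3: successors {2}; q there: 2:F. ✗
4: no successors, so □q holds vacuously. ✓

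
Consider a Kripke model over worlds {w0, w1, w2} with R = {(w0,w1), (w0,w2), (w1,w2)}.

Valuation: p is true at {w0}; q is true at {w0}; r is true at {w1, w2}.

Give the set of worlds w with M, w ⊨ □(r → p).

w0: successors {w1, w2}; r → p there: w1:F, w2:F. ✗
w1: successors {w2}; r → p there: w2:F. ✗
w2: no successors, so □(r → p) holds vacuously. ✓

{w2}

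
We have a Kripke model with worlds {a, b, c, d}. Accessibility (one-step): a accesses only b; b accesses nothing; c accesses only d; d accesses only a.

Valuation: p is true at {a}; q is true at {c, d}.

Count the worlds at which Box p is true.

2

a: successors {b}; p there: b:F. ✗
b: no successors, so Box p holds vacuously. ✓
c: successors {d}; p there: d:F. ✗
d: successors {a}; p there: a:T. ✓
Satisfying worlds: {b, d}.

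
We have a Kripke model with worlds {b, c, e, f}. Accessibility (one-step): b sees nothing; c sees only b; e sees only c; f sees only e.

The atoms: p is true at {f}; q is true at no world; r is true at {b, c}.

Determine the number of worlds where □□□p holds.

3

b: no successors, so □□□p holds vacuously. ✓
c: successors {b}; □□p there: b:T. ✓
e: successors {c}; □□p there: c:T. ✓
f: successors {e}; □□p there: e:F. ✗
Satisfying worlds: {b, c, e}.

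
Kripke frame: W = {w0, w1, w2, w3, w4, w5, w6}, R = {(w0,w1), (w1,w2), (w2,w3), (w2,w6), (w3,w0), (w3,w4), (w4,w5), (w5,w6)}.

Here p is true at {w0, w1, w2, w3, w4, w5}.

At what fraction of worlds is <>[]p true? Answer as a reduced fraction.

4/7

w0: successors {w1}; []p there: w1:T. ✓
w1: successors {w2}; []p there: w2:F. ✗
w2: successors {w3, w6}; []p there: w3:T, w6:T. ✓
w3: successors {w0, w4}; []p there: w0:T, w4:T. ✓
w4: successors {w5}; []p there: w5:F. ✗
w5: successors {w6}; []p there: w6:T. ✓
w6: no successors, so <>[]p fails. ✗
That's 4 of 7 worlds, so 4/7.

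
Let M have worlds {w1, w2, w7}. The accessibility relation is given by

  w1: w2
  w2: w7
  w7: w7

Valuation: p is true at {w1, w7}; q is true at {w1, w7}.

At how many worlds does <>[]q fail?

w1: successors {w2}; []q there: w2:T. ✓
w2: successors {w7}; []q there: w7:T. ✓
w7: successors {w7}; []q there: w7:T. ✓
Satisfying worlds: {w1, w2, w7}.
So <>[]q fails at the other 0 worlds.

0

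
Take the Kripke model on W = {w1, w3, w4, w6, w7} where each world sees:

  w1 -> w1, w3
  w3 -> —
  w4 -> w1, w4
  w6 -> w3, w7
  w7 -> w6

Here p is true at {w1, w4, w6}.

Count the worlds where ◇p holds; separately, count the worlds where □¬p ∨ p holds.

For ◇p:
w1: successors {w1, w3}; p there: w1:T, w3:F. ✓
w3: no successors, so ◇p fails. ✗
w4: successors {w1, w4}; p there: w1:T, w4:T. ✓
w6: successors {w3, w7}; p there: w3:F, w7:F. ✗
w7: successors {w6}; p there: w6:T. ✓
— 3 worlds.
For □¬p ∨ p:
w1: □¬p is F, p is T. ✓
w3: □¬p is T, p is F. ✓
w4: □¬p is F, p is T. ✓
w6: □¬p is T, p is T. ✓
w7: □¬p is F, p is F. ✗
— 4 worlds.

3 and 4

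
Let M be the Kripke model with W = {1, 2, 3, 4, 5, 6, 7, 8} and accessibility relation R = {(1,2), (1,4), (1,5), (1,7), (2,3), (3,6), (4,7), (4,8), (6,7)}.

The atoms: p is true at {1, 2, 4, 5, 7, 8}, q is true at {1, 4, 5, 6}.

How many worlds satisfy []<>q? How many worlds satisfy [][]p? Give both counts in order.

4 and 6

For []<>q:
1: successors {2, 4, 5, 7}; <>q there: 2:F, 4:F, 5:F, 7:F. ✗
2: successors {3}; <>q there: 3:T. ✓
3: successors {6}; <>q there: 6:F. ✗
4: successors {7, 8}; <>q there: 7:F, 8:F. ✗
5: no successors, so []<>q holds vacuously. ✓
6: successors {7}; <>q there: 7:F. ✗
7: no successors, so []<>q holds vacuously. ✓
8: no successors, so []<>q holds vacuously. ✓
— 4 worlds.
For [][]p:
1: successors {2, 4, 5, 7}; []p there: 2:F, 4:T, 5:T, 7:T. ✗
2: successors {3}; []p there: 3:F. ✗
3: successors {6}; []p there: 6:T. ✓
4: successors {7, 8}; []p there: 7:T, 8:T. ✓
5: no successors, so [][]p holds vacuously. ✓
6: successors {7}; []p there: 7:T. ✓
7: no successors, so [][]p holds vacuously. ✓
8: no successors, so [][]p holds vacuously. ✓
— 6 worlds.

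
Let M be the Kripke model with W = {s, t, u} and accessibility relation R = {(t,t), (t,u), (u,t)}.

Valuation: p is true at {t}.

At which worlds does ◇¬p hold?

{t}

s: no successors, so ◇¬p fails. ✗
t: successors {t, u}; ¬p there: t:F, u:T. ✓
u: successors {t}; ¬p there: t:F. ✗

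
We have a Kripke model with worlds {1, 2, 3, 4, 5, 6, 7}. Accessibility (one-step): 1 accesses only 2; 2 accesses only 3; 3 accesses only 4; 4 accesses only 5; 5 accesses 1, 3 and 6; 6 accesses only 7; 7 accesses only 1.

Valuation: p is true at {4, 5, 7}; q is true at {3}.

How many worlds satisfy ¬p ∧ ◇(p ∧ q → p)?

4

1: ¬p is T, ◇(p ∧ q → p) is T. ✓
2: ¬p is T, ◇(p ∧ q → p) is T. ✓
3: ¬p is T, ◇(p ∧ q → p) is T. ✓
4: ¬p is F, ◇(p ∧ q → p) is T. ✗
5: ¬p is F, ◇(p ∧ q → p) is T. ✗
6: ¬p is T, ◇(p ∧ q → p) is T. ✓
7: ¬p is F, ◇(p ∧ q → p) is T. ✗
Satisfying worlds: {1, 2, 3, 6}.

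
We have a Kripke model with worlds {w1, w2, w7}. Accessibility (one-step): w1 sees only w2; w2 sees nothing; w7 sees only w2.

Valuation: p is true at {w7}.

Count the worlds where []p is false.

2

w1: successors {w2}; p there: w2:F. ✗
w2: no successors, so []p holds vacuously. ✓
w7: successors {w2}; p there: w2:F. ✗
Satisfying worlds: {w2}.
So []p fails at the other 2 worlds.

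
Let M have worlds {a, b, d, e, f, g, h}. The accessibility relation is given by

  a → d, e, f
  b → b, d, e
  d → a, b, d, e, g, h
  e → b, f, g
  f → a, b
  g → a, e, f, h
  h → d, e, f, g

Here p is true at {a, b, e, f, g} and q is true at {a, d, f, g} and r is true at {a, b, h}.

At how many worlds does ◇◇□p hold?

7

a: successors {d, e, f}; ◇□p there: d:T, e:T, f:F. ✓
b: successors {b, d, e}; ◇□p there: b:T, d:T, e:T. ✓
d: successors {a, b, d, e, g, h}; ◇□p there: a:T, b:T, d:T, e:T, g:T, h:T. ✓
e: successors {b, f, g}; ◇□p there: b:T, f:F, g:T. ✓
f: successors {a, b}; ◇□p there: a:T, b:T. ✓
g: successors {a, e, f, h}; ◇□p there: a:T, e:T, f:F, h:T. ✓
h: successors {d, e, f, g}; ◇□p there: d:T, e:T, f:F, g:T. ✓
Satisfying worlds: {a, b, d, e, f, g, h}.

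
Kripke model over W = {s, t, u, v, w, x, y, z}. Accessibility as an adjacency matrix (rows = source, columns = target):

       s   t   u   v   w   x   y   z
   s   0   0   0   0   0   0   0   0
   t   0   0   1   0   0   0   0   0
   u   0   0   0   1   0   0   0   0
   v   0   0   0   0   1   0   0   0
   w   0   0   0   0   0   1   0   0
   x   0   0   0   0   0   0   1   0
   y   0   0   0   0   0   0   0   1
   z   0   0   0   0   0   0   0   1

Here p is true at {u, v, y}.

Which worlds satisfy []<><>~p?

{s, t, u, w, x, y, z}

s: no successors, so []<><>~p holds vacuously. ✓
t: successors {u}; <><>~p there: u:T. ✓
u: successors {v}; <><>~p there: v:T. ✓
v: successors {w}; <><>~p there: w:F. ✗
w: successors {x}; <><>~p there: x:T. ✓
x: successors {y}; <><>~p there: y:T. ✓
y: successors {z}; <><>~p there: z:T. ✓
z: successors {z}; <><>~p there: z:T. ✓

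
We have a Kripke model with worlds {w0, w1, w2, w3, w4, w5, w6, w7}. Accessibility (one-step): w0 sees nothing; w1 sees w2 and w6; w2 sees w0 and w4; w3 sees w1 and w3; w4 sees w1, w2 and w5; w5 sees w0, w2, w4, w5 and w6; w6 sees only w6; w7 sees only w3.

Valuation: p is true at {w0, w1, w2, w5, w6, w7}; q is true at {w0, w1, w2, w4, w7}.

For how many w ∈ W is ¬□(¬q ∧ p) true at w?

6

w0: □(¬q ∧ p) is T. ✗
w1: □(¬q ∧ p) is F. ✓
w2: □(¬q ∧ p) is F. ✓
w3: □(¬q ∧ p) is F. ✓
w4: □(¬q ∧ p) is F. ✓
w5: □(¬q ∧ p) is F. ✓
w6: □(¬q ∧ p) is T. ✗
w7: □(¬q ∧ p) is F. ✓
Satisfying worlds: {w1, w2, w3, w4, w5, w7}.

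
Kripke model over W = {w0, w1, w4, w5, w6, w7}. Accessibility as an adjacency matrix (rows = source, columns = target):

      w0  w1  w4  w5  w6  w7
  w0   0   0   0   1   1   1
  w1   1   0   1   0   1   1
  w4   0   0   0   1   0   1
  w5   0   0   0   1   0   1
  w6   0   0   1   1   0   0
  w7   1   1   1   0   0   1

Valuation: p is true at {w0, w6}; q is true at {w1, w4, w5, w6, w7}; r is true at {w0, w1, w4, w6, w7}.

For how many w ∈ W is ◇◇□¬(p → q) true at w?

w0: successors {w5, w6, w7}; ◇□¬(p → q) there: w5:F, w6:F, w7:F. ✗
w1: successors {w0, w4, w6, w7}; ◇□¬(p → q) there: w0:F, w4:F, w6:F, w7:F. ✗
w4: successors {w5, w7}; ◇□¬(p → q) there: w5:F, w7:F. ✗
w5: successors {w5, w7}; ◇□¬(p → q) there: w5:F, w7:F. ✗
w6: successors {w4, w5}; ◇□¬(p → q) there: w4:F, w5:F. ✗
w7: successors {w0, w1, w4, w7}; ◇□¬(p → q) there: w0:F, w1:F, w4:F, w7:F. ✗
Satisfying worlds: ∅.

0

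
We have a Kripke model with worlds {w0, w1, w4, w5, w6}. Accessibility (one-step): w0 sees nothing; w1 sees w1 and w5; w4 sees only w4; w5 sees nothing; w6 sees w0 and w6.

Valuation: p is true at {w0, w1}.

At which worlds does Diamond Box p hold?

w0: no successors, so Diamond Box p fails. ✗
w1: successors {w1, w5}; Box p there: w1:F, w5:T. ✓
w4: successors {w4}; Box p there: w4:F. ✗
w5: no successors, so Diamond Box p fails. ✗
w6: successors {w0, w6}; Box p there: w0:T, w6:F. ✓

{w1, w6}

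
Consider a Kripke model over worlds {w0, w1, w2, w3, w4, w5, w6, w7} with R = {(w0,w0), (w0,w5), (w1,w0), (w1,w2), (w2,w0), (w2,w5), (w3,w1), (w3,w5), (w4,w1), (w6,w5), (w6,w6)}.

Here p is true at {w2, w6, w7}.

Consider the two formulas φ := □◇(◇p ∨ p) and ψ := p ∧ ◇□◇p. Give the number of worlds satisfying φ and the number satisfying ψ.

3 and 2

For □◇(◇p ∨ p):
w0: successors {w0, w5}; ◇(◇p ∨ p) there: w0:F, w5:F. ✗
w1: successors {w0, w2}; ◇(◇p ∨ p) there: w0:F, w2:F. ✗
w2: successors {w0, w5}; ◇(◇p ∨ p) there: w0:F, w5:F. ✗
w3: successors {w1, w5}; ◇(◇p ∨ p) there: w1:T, w5:F. ✗
w4: successors {w1}; ◇(◇p ∨ p) there: w1:T. ✓
w5: no successors, so □◇(◇p ∨ p) holds vacuously. ✓
w6: successors {w5, w6}; ◇(◇p ∨ p) there: w5:F, w6:T. ✗
w7: no successors, so □◇(◇p ∨ p) holds vacuously. ✓
— 3 worlds.
For p ∧ ◇□◇p:
w0: p is F, ◇□◇p is T. ✗
w1: p is F, ◇□◇p is F. ✗
w2: p is T, ◇□◇p is T. ✓
w3: p is F, ◇□◇p is T. ✗
w4: p is F, ◇□◇p is F. ✗
w5: p is F, ◇□◇p is F. ✗
w6: p is T, ◇□◇p is T. ✓
w7: p is T, ◇□◇p is F. ✗
— 2 worlds.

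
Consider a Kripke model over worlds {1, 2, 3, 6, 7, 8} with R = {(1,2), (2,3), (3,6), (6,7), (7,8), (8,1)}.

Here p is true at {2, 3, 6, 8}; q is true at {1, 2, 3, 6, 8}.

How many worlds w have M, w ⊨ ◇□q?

5

1: successors {2}; □q there: 2:T. ✓
2: successors {3}; □q there: 3:T. ✓
3: successors {6}; □q there: 6:F. ✗
6: successors {7}; □q there: 7:T. ✓
7: successors {8}; □q there: 8:T. ✓
8: successors {1}; □q there: 1:T. ✓
Satisfying worlds: {1, 2, 6, 7, 8}.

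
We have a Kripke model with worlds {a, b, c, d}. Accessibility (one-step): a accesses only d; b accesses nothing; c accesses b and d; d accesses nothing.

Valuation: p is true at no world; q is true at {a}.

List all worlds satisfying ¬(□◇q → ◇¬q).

{b, d}

a: □◇q → ◇¬q is T. ✗
b: □◇q → ◇¬q is F. ✓
c: □◇q → ◇¬q is T. ✗
d: □◇q → ◇¬q is F. ✓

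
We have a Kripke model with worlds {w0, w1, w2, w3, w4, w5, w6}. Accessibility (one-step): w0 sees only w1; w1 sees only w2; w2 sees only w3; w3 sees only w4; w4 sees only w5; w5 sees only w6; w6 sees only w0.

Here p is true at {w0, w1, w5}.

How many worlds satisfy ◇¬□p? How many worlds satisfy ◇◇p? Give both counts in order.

4 and 3

For ◇¬□p:
w0: successors {w1}; ¬□p there: w1:T. ✓
w1: successors {w2}; ¬□p there: w2:T. ✓
w2: successors {w3}; ¬□p there: w3:T. ✓
w3: successors {w4}; ¬□p there: w4:F. ✗
w4: successors {w5}; ¬□p there: w5:T. ✓
w5: successors {w6}; ¬□p there: w6:F. ✗
w6: successors {w0}; ¬□p there: w0:F. ✗
— 4 worlds.
For ◇◇p:
w0: successors {w1}; ◇p there: w1:F. ✗
w1: successors {w2}; ◇p there: w2:F. ✗
w2: successors {w3}; ◇p there: w3:F. ✗
w3: successors {w4}; ◇p there: w4:T. ✓
w4: successors {w5}; ◇p there: w5:F. ✗
w5: successors {w6}; ◇p there: w6:T. ✓
w6: successors {w0}; ◇p there: w0:T. ✓
— 3 worlds.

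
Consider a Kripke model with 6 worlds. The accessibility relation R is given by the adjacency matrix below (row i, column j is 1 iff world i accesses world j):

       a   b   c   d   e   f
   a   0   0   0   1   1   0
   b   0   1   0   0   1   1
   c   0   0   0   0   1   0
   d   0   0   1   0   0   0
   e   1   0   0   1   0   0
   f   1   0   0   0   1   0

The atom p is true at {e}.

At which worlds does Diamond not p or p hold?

{a, b, d, e, f}

a: Diamond not p is T, p is F. ✓
b: Diamond not p is T, p is F. ✓
c: Diamond not p is F, p is F. ✗
d: Diamond not p is T, p is F. ✓
e: Diamond not p is T, p is T. ✓
f: Diamond not p is T, p is F. ✓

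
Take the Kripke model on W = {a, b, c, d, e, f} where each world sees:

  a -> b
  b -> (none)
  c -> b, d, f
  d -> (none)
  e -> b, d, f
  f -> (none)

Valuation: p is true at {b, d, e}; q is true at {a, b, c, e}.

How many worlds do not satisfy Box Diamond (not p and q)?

a: successors {b}; Diamond (not p and q) there: b:F. ✗
b: no successors, so Box Diamond (not p and q) holds vacuously. ✓
c: successors {b, d, f}; Diamond (not p and q) there: b:F, d:F, f:F. ✗
d: no successors, so Box Diamond (not p and q) holds vacuously. ✓
e: successors {b, d, f}; Diamond (not p and q) there: b:F, d:F, f:F. ✗
f: no successors, so Box Diamond (not p and q) holds vacuously. ✓
Satisfying worlds: {b, d, f}.
So Box Diamond (not p and q) fails at the other 3 worlds.

3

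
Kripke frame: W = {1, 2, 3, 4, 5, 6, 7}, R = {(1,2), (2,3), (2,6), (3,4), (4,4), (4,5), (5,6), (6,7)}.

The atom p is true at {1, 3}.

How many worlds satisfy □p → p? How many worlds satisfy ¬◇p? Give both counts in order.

For □p → p:
1: □p is F, p is T. ✓
2: □p is F, p is F. ✓
3: □p is F, p is T. ✓
4: □p is F, p is F. ✓
5: □p is F, p is F. ✓
6: □p is F, p is F. ✓
7: □p is T, p is F. ✗
— 6 worlds.
For ¬◇p:
1: ◇p is F. ✓
2: ◇p is T. ✗
3: ◇p is F. ✓
4: ◇p is F. ✓
5: ◇p is F. ✓
6: ◇p is F. ✓
7: ◇p is F. ✓
— 6 worlds.

6 and 6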